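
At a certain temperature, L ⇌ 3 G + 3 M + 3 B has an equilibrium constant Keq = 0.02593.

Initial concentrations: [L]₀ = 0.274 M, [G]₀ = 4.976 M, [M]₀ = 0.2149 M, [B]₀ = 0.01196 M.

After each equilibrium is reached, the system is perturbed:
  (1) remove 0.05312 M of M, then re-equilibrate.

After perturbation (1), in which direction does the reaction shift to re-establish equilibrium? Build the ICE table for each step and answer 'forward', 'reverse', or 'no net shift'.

Q₀ = 7.6347e-06 vs Keq = 0.02593 ⇒ Q<K, forward
Step 1:
                  L         G         M         B
  init        0.274     4.976    0.2149   0.01196
  Δ        -0.03408    0.1022    0.1022    0.1022
  eq         0.2399     5.078    0.3171    0.1142
  solve Keq expr → x = 0.03408; check Q = 0.02593
Then remove 0.05312 M of M.
Step 2:
                  L         G         M         B
  init       0.2399     5.078     0.264    0.1142
  Δ       -0.004852   0.01456   0.01456   0.01456
  eq         0.2351     5.093    0.2786    0.1288
  solve Keq expr → x = 0.004852; check Q = 0.02593

Direction: forward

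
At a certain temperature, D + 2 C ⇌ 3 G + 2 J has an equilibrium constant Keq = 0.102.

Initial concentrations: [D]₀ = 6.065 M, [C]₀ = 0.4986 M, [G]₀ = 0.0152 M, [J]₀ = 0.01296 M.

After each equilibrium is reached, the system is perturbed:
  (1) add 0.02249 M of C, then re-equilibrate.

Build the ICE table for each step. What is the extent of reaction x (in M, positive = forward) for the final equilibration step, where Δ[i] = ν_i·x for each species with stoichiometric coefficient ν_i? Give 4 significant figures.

Q₀ = 3.9121e-10 vs Keq = 0.102 ⇒ Q<K, forward
Step 1:
                  D         C         G         J
  I           6.065    0.4986    0.0152   0.01296
  C         -0.1667   -0.3334    0.5001    0.3334
  E           5.898    0.1652    0.5153    0.3464
  solve Keq expr → x = 0.1667; check Q = 0.102
Then add 0.02249 M of C.
Step 2:
                  D         C         G         J
  I           5.898    0.1877    0.5153    0.3464
  C       -0.005038  -0.01008   0.01511   0.01008
  E           5.893    0.1776    0.5304    0.3564
  solve Keq expr → x = 0.005038; check Q = 0.102

x = 0.005038 M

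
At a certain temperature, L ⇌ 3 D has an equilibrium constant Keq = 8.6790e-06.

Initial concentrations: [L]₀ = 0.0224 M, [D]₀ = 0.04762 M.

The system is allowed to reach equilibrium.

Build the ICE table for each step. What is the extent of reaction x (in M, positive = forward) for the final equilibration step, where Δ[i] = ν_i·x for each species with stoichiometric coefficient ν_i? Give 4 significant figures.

x = -0.01361 M

Q₀ = 0.004821 vs Keq = 8.6790e-06 ⇒ Q>K, reverse
Step 1:
                   L          D
  init        0.0224    0.04762
  Δ          0.01361   -0.04083
  eq         0.03601   0.006786
  solve Keq expr → x = -0.01361; check Q = 8.6790e-06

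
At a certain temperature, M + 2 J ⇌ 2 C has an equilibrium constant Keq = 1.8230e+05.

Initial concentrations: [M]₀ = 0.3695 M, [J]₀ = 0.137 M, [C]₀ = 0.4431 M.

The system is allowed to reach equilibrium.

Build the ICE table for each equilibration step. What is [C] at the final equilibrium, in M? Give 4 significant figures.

[C]_eq = 0.5776 M

Q₀ = 28.31 vs Keq = 1.8230e+05 ⇒ Q<K, forward
Step 1:
                   M          J          C
  init        0.3695      0.137     0.4431
  Δ         -0.06727    -0.1345     0.1345
  eq          0.3022   0.002461     0.5776
  solve Keq expr → x = 0.06727; check Q = 1.8230e+05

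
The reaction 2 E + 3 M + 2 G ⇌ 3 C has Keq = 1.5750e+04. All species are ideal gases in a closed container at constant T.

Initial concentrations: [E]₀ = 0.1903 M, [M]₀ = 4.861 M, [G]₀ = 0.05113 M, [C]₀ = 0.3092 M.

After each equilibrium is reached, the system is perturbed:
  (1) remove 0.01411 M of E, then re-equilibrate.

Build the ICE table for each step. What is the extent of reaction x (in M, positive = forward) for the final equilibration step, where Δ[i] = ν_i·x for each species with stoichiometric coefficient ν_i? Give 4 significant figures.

x = -7.0536e-05 M

Q₀ = 2.718 vs Keq = 1.5750e+04 ⇒ Q<K, forward
Step 1:
                   E          M          G          C
  I           0.1903      4.861    0.05113     0.3092
  C         -0.04984   -0.07476   -0.04984    0.07476
  E           0.1405      4.786   0.001289      0.384
  solve Keq expr → x = 0.02492; check Q = 1.5750e+04
Then remove 0.01411 M of E.
Step 2:
                   E          M          G          C
  I           0.1263      4.786   0.001289      0.384
  C       1.4107e-04 2.1161e-04 1.4107e-04 -2.1161e-04
  E           0.1265      4.786    0.00143     0.3837
  solve Keq expr → x = -7.0536e-05; check Q = 1.5750e+04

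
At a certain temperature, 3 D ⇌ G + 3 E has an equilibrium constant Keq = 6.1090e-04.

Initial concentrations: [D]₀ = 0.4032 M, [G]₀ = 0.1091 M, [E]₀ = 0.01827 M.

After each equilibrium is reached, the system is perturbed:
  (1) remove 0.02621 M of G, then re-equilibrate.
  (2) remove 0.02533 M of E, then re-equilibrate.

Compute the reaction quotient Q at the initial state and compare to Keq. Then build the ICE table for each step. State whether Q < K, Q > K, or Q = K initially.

Q₀ = 1.0150e-05; Q < K (proceeds forward)

Q₀ = 1.0150e-05 vs Keq = 6.1090e-04 ⇒ Q<K, forward
Step 1:
                   D          G          E
  I           0.4032     0.1091    0.01827
  C         -0.04309    0.01436    0.04309
  E           0.3601     0.1235    0.06136
  solve Keq expr → x = 0.01436; check Q = 6.1090e-04
Then remove 0.02621 M of G.
Step 2:
                   D          G          E
  I           0.3601    0.09725    0.06136
  C        -0.004036   0.001345   0.004036
  E           0.3561     0.0986     0.0654
  solve Keq expr → x = 0.001345; check Q = 6.1090e-04
Then remove 0.02533 M of E.
Step 3:
                   D          G          E
  I           0.3561     0.0986    0.04007
  C         -0.02026   0.006754    0.02026
  E           0.3358     0.1054    0.06033
  solve Keq expr → x = 0.006754; check Q = 6.1090e-04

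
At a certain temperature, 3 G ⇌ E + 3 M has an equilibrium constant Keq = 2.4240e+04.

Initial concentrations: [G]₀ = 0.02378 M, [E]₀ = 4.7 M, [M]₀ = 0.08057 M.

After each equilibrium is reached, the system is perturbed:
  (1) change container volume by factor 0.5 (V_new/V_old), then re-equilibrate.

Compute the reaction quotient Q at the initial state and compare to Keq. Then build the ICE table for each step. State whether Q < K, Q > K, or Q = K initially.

Q₀ = 182.8; Q < K (proceeds forward)

Q₀ = 182.8 vs Keq = 2.4240e+04 ⇒ Q<K, forward
Step 1:
                   G          E          M
  I          0.02378        4.7    0.08057
  C         -0.01807   0.006023    0.01807
  E         0.005712      4.706    0.09864
  solve Keq expr → x = 0.006023; check Q = 2.4240e+04
Then change container volume by factor 0.5 (V_new/V_old).
Step 2:
                   G          E          M
  I          0.01142      9.412     0.1973
  C         0.002767 -9.2226e-04  -0.002767
  E          0.01419      9.411     0.1945
  solve Keq expr → x = -9.2226e-04; check Q = 2.4240e+04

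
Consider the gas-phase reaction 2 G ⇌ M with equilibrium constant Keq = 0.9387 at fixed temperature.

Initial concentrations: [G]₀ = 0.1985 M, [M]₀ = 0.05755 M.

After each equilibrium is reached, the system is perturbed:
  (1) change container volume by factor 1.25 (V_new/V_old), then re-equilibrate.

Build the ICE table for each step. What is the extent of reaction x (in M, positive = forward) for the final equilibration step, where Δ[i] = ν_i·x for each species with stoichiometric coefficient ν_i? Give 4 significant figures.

x = -0.004381 M

Q₀ = 1.461 vs Keq = 0.9387 ⇒ Q>K, reverse
Step 1:
                  G         M
  I          0.1985   0.05755
  C         0.02299   -0.0115
  E          0.2215   0.04605
  solve Keq expr → x = -0.0115; check Q = 0.9387
Then change container volume by factor 1.25 (V_new/V_old).
Step 2:
                  G         M
  I          0.1772   0.03684
  C        0.008763 -0.004381
  E           0.186   0.03246
  solve Keq expr → x = -0.004381; check Q = 0.9387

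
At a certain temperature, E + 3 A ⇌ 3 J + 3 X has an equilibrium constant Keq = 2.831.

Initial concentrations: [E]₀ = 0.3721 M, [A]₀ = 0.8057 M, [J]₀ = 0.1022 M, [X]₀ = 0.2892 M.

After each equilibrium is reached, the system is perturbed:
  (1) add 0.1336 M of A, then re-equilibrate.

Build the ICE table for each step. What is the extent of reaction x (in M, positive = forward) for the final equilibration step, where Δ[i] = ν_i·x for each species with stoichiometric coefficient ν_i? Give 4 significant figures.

Q₀ = 1.3267e-04 vs Keq = 2.831 ⇒ Q<K, forward
Step 1:
                  E         A         J         X
  Initial    0.3721    0.8057    0.1022    0.2892
  Change    -0.1348   -0.4044    0.4044    0.4044
  Equil      0.2373    0.4013    0.5066    0.6936
  solve Keq expr → x = 0.1348; check Q = 2.831
Then add 0.1336 M of A.
Step 2:
                  E         A         J         X
  Initial    0.2373    0.5349    0.5066    0.6936
  Change   -0.01674  -0.05022   0.05022   0.05022
  Equil      0.2205    0.4846    0.5569    0.7439
  solve Keq expr → x = 0.01674; check Q = 2.831

x = 0.01674 M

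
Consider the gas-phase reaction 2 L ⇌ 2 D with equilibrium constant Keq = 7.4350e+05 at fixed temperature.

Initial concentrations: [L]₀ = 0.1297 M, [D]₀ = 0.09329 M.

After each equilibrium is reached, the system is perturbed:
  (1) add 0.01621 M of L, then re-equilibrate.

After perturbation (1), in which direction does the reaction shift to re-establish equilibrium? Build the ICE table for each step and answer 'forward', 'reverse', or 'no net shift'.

Q₀ = 0.5174 vs Keq = 7.4350e+05 ⇒ Q<K, forward
Step 1:
                   L          D
  init        0.1297    0.09329
  Δ          -0.1294     0.1294
  eq      2.5831e-04     0.2227
  solve Keq expr → x = 0.06472; check Q = 7.4350e+05
Then add 0.01621 M of L.
Step 2:
                   L          D
  init       0.01647     0.2227
  Δ         -0.01619    0.01619
  eq      2.7709e-04     0.2389
  solve Keq expr → x = 0.008096; check Q = 7.4350e+05

Direction: forward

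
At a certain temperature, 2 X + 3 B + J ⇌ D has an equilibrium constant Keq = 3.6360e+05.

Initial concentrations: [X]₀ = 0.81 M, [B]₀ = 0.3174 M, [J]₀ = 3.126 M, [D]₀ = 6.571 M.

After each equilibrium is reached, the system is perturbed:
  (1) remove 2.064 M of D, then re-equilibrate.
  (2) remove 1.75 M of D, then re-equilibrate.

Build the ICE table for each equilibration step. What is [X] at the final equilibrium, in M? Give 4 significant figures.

[X]_eq = 0.6111 M

Q₀ = 100.2 vs Keq = 3.6360e+05 ⇒ Q<K, forward
Step 1:
                    X           B           J           D
  I              0.81      0.3174       3.126       6.571
  C           -0.1948     -0.2922     -0.0974      0.0974
  E            0.6152      0.0252       3.029       6.668
  solve Keq expr → x = 0.0974; check Q = 3.6360e+05
Then remove 2.064 M of D.
Step 2:
                    X           B           J           D
  I            0.6152      0.0252       3.029       4.604
  C         -0.001917   -0.002876 -9.5874e-04  9.5874e-04
  E            0.6133     0.02232       3.028       4.605
  solve Keq expr → x = 9.5874e-04; check Q = 3.6360e+05
Then remove 1.75 M of D.
Step 3:
                    X           B           J           D
  I            0.6133     0.02232       3.028       2.855
  C         -0.002159   -0.003238   -0.001079    0.001079
  E            0.6111     0.01908       3.027       2.856
  solve Keq expr → x = 0.001079; check Q = 3.6360e+05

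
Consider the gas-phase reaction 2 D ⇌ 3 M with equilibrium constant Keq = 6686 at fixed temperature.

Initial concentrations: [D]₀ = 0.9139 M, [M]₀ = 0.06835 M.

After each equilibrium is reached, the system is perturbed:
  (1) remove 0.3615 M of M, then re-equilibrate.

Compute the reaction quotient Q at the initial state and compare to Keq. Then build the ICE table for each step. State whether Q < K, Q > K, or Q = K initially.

Q₀ = 3.8231e-04 vs Keq = 6686 ⇒ Q<K, forward
Step 1:
                    D           M
  I            0.9139     0.06835
  C           -0.8935        1.34
  E           0.02044       1.409
  solve Keq expr → x = 0.4467; check Q = 6686
Then remove 0.3615 M of M.
Step 2:
                    D           M
  I           0.02044       1.047
  C          -0.00714     0.01071
  E            0.0133       1.058
  solve Keq expr → x = 0.00357; check Q = 6686

Q₀ = 3.8231e-04; Q < K (proceeds forward)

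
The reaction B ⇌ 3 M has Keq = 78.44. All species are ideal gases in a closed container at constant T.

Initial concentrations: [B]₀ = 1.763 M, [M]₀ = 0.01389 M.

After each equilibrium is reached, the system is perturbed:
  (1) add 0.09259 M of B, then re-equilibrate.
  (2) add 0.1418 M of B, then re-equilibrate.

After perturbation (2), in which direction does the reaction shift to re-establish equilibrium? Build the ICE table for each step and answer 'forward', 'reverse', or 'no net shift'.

Q₀ = 1.5200e-06 vs Keq = 78.44 ⇒ Q<K, forward
Step 1:
                    B           M
  Initial       1.763     0.01389
  Change       -1.184       3.553
  Equil        0.5786       3.567
  solve Keq expr → x = 1.184; check Q = 78.44
Then add 0.09259 M of B.
Step 2:
                    B           M
  Initial      0.6712       3.567
  Change     -0.03695      0.1109
  Equil        0.6343       3.678
  solve Keq expr → x = 0.03695; check Q = 78.44
Then add 0.1418 M of B.
Step 3:
                    B           M
  Initial      0.7761       3.678
  Change     -0.05409      0.1623
  Equil         0.722        3.84
  solve Keq expr → x = 0.05409; check Q = 78.44

Direction: forward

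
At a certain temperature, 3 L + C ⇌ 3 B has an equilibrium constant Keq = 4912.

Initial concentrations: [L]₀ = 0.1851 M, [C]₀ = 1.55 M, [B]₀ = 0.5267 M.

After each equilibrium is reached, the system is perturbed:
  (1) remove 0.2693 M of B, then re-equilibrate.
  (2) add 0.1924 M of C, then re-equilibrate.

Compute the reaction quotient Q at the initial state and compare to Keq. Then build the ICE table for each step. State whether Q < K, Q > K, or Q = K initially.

Q₀ = 14.86 vs Keq = 4912 ⇒ Q<K, forward
Step 1:
                    L           C           B
  init         0.1851        1.55      0.5267
  Δ           -0.1503     -0.0501      0.1503
  eq          0.03479         1.5       0.677
  solve Keq expr → x = 0.0501; check Q = 4912
Then remove 0.2693 M of B.
Step 2:
                    L           C           B
  init        0.03479         1.5      0.4077
  Δ          -0.01314   -0.004381     0.01314
  eq          0.02165       1.496      0.4209
  solve Keq expr → x = 0.004381; check Q = 4912
Then add 0.1924 M of C.
Step 3:
                    L           C           B
  init        0.02165       1.688      0.4209
  Δ       -8.1461e-04 -2.7154e-04  8.1461e-04
  eq          0.02083       1.688      0.4217
  solve Keq expr → x = 2.7154e-04; check Q = 4912

Q₀ = 14.86; Q < K (proceeds forward)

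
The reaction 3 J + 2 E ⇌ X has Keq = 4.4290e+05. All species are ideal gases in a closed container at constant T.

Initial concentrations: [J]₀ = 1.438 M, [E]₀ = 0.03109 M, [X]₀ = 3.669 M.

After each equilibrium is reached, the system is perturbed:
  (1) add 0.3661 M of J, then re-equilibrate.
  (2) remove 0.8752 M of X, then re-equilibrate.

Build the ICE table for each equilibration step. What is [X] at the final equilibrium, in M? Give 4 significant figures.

[X]_eq = 2.809 M

Q₀ = 1277 vs Keq = 4.4290e+05 ⇒ Q<K, forward
Step 1:
                  J         E         X
  init        1.438   0.03109     3.669
  Δ        -0.04401  -0.02934   0.01467
  eq          1.394  0.001752     3.684
  solve Keq expr → x = 0.01467; check Q = 4.4290e+05
Then add 0.3661 M of J.
Step 2:
                  J         E         X
  init         1.76  0.001752     3.684
  Δ       -7.7452e-04 -5.1634e-04 2.5817e-04
  eq          1.759  0.001236     3.684
  solve Keq expr → x = 2.5817e-04; check Q = 4.4290e+05
Then remove 0.8752 M of X.
Step 3:
                  J         E         X
  init        1.759  0.001236     2.809
  Δ       -2.3478e-04 -1.5652e-04 7.8259e-05
  eq          1.759  0.001079     2.809
  solve Keq expr → x = 7.8259e-05; check Q = 4.4290e+05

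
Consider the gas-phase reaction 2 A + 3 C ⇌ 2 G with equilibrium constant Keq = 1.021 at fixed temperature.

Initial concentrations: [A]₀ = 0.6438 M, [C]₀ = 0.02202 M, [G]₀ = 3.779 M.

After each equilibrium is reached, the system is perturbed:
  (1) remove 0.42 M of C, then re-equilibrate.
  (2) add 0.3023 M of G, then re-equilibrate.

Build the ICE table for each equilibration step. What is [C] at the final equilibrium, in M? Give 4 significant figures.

Q₀ = 3.2270e+06 vs Keq = 1.021 ⇒ Q>K, reverse
Step 1:
                  A         C         G
  I          0.6438   0.02202     3.779
  C          0.9536      1.43   -0.9536
  E           1.597     1.452     2.825
  solve Keq expr → x = -0.4768; check Q = 1.021
Then remove 0.42 M of C.
Step 2:
                  A         C         G
  I           1.597     1.032     2.825
  C          0.1766    0.2649   -0.1766
  E           1.774     1.297     2.649
  solve Keq expr → x = -0.0883; check Q = 1.021
Then add 0.3023 M of G.
Step 3:
                  A         C         G
  I           1.774     1.297     2.951
  C         0.04169   0.06254  -0.04169
  E           1.816      1.36     2.909
  solve Keq expr → x = -0.02085; check Q = 1.021

[C]_eq = 1.36 M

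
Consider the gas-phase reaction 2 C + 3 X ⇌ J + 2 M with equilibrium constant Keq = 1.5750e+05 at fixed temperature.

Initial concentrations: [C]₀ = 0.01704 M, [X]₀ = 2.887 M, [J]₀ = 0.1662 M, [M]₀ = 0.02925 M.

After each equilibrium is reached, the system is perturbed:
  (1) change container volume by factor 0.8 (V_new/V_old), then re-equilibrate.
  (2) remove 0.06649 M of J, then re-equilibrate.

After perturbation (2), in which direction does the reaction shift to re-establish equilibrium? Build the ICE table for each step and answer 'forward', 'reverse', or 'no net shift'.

Direction: forward

Q₀ = 0.02035 vs Keq = 1.5750e+05 ⇒ Q<K, forward
Step 1:
                    C           X           J           M
  Initial     0.01704       2.887      0.1662     0.02925
  Change     -0.01703    -0.02554    0.008515     0.01703
  Equil    1.0070e-05       2.861      0.1747     0.04628
  solve Keq expr → x = 0.008515; check Q = 1.5750e+05
Then change container volume by factor 0.8 (V_new/V_old).
Step 2:
                    C           X           J           M
  Initial  1.2588e-05       3.577      0.2184     0.05785
  Change  -2.5171e-06 -3.7756e-06  1.2585e-06  2.5171e-06
  Equil    1.0071e-05       3.577      0.2184     0.05785
  solve Keq expr → x = 1.2585e-06; check Q = 1.5750e+05
Then remove 0.06649 M of J.
Step 3:
                    C           X           J           M
  Initial  1.0071e-05       3.577      0.1519     0.05785
  Change  -1.6715e-06 -2.5072e-06  8.3574e-07  1.6715e-06
  Equil    8.3992e-06       3.577      0.1519     0.05785
  solve Keq expr → x = 8.3574e-07; check Q = 1.5750e+05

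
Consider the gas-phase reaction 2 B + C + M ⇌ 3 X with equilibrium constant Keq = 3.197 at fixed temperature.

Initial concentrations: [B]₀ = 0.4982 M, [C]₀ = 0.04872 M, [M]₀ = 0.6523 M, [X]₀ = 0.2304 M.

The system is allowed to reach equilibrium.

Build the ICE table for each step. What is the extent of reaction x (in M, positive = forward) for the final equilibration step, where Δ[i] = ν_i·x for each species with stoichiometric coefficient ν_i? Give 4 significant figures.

Q₀ = 1.551 vs Keq = 3.197 ⇒ Q<K, forward
Step 1:
                  B         C         M         X
  init       0.4982   0.04872    0.6523    0.2304
  Δ        -0.02083  -0.01042  -0.01042   0.03125
  eq         0.4774    0.0383    0.6419    0.2616
  solve Keq expr → x = 0.01042; check Q = 3.197

x = 0.01042 M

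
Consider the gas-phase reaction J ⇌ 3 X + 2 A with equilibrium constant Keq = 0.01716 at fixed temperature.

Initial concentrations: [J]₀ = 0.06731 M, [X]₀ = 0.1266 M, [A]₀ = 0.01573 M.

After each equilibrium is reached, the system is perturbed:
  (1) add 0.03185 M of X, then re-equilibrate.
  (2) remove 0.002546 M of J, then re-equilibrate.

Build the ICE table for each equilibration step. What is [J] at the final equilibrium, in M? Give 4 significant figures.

Q₀ = 7.4590e-06 vs Keq = 0.01716 ⇒ Q<K, forward
Step 1:
                    J           X           A
  Initial     0.06731      0.1266     0.01573
  Change     -0.05037      0.1511      0.1007
  Equil       0.01694      0.2777      0.1165
  solve Keq expr → x = 0.05037; check Q = 0.01716
Then add 0.03185 M of X.
Step 2:
                    J           X           A
  Initial     0.01694      0.3096      0.1165
  Change     0.002728   -0.008185   -0.005457
  Equil       0.01966      0.3014       0.111
  solve Keq expr → x = -0.002728; check Q = 0.01716
Then remove 0.002546 M of J.
Step 3:
                    J           X           A
  Initial     0.01712      0.3014       0.111
  Change     0.001127   -0.003382   -0.002255
  Equil       0.01825       0.298      0.1088
  solve Keq expr → x = -0.001127; check Q = 0.01716

[J]_eq = 0.01825 M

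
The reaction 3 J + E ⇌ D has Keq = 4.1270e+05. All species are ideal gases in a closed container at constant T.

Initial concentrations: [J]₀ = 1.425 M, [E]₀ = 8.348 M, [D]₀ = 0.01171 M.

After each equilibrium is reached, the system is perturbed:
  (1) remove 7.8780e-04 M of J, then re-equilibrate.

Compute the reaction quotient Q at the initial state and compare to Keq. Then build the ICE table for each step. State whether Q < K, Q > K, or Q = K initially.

Q₀ = 4.8476e-04 vs Keq = 4.1270e+05 ⇒ Q<K, forward
Step 1:
                    J           E           D
  init          1.425       8.348     0.01171
  Δ             -1.42     -0.4732      0.4732
  eq         0.005304       7.875      0.4849
  solve Keq expr → x = 0.4732; check Q = 4.1270e+05
Then remove 7.8780e-04 M of J.
Step 2:
                    J           E           D
  init       0.004516       7.875      0.4849
  Δ        7.8678e-04  2.6226e-04 -2.6226e-04
  eq         0.005303       7.875      0.4847
  solve Keq expr → x = -2.6226e-04; check Q = 4.1270e+05

Q₀ = 4.8476e-04; Q < K (proceeds forward)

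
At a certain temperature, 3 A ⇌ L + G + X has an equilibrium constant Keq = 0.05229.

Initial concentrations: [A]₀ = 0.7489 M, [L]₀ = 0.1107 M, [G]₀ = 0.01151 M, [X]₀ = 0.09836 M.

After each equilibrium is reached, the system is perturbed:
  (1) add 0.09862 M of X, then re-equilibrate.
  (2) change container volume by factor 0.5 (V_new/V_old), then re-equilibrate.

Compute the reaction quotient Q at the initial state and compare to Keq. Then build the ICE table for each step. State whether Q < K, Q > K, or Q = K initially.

Q₀ = 2.9838e-04 vs Keq = 0.05229 ⇒ Q<K, forward
Step 1:
                  A         L         G         X
  init       0.7489    0.1107   0.01151   0.09836
  Δ         -0.3011    0.1004    0.1004    0.1004
  eq         0.4478    0.2111    0.1119    0.1987
  solve Keq expr → x = 0.1004; check Q = 0.05229
Then add 0.09862 M of X.
Step 2:
                  A         L         G         X
  init       0.4478    0.2111    0.1119    0.2974
  Δ         0.03259  -0.01086  -0.01086  -0.01086
  eq         0.4803    0.2002     0.101    0.2865
  solve Keq expr → x = -0.01086; check Q = 0.05229
Then change container volume by factor 0.5 (V_new/V_old).
Step 3:
                  A         L         G         X
  init       0.9607    0.4004    0.2021     0.573
  Δ               0         0         0         0
  eq         0.9607    0.4004    0.2021     0.573
  solve Keq expr → x = 0; check Q = 0.05229

Q₀ = 2.9838e-04; Q < K (proceeds forward)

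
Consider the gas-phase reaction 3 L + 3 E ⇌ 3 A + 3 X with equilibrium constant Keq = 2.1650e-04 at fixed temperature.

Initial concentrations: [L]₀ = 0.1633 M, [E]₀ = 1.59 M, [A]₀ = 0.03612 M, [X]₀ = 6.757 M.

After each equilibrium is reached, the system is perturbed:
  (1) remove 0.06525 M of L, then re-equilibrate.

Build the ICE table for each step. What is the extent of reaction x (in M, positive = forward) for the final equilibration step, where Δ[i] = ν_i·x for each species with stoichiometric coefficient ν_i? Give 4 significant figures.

Q₀ = 0.8305 vs Keq = 2.1650e-04 ⇒ Q>K, reverse
Step 1:
                   L          E          A          X
  I           0.1633       1.59    0.03612      6.757
  C          0.03327    0.03327   -0.03327   -0.03327
  E           0.1966      1.623    0.00285      6.724
  solve Keq expr → x = -0.01109; check Q = 2.1650e-04
Then remove 0.06525 M of L.
Step 2:
                   L          E          A          X
  I           0.1313      1.623    0.00285      6.724
  C       9.3104e-04 9.3104e-04 -9.3104e-04 -9.3104e-04
  E           0.1323      1.624   0.001919      6.723
  solve Keq expr → x = -3.1035e-04; check Q = 2.1650e-04

x = -3.1035e-04 M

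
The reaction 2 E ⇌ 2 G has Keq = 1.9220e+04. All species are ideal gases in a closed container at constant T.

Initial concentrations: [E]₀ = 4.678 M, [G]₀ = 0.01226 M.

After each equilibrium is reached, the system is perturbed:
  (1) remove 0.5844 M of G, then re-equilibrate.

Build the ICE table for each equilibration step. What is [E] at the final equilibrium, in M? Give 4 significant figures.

Q₀ = 6.8685e-06 vs Keq = 1.9220e+04 ⇒ Q<K, forward
Step 1:
                    E           G
  I             4.678     0.01226
  C            -4.644       4.644
  E           0.03359       4.657
  solve Keq expr → x = 2.322; check Q = 1.9220e+04
Then remove 0.5844 M of G.
Step 2:
                    E           G
  I           0.03359       4.072
  C         -0.004185    0.004185
  E            0.0294       4.076
  solve Keq expr → x = 0.002093; check Q = 1.9220e+04

[E]_eq = 0.0294 M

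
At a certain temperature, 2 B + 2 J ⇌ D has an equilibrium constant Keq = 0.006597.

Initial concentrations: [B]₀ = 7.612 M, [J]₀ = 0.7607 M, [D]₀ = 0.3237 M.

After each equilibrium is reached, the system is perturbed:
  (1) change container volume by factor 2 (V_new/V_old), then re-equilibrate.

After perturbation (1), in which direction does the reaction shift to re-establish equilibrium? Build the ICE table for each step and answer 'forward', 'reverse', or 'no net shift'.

Q₀ = 0.009654 vs Keq = 0.006597 ⇒ Q>K, reverse
Step 1:
                  B         J         D
  I           7.612    0.7607    0.3237
  C         0.08636   0.08636  -0.04318
  E           7.698    0.8471    0.2805
  solve Keq expr → x = -0.04318; check Q = 0.006597
Then change container volume by factor 2 (V_new/V_old).
Step 2:
                  B         J         D
  I           3.849    0.4235    0.1403
  C          0.1973    0.1973  -0.09863
  E           4.046    0.6208   0.04163
  solve Keq expr → x = -0.09863; check Q = 0.006597

Direction: reverse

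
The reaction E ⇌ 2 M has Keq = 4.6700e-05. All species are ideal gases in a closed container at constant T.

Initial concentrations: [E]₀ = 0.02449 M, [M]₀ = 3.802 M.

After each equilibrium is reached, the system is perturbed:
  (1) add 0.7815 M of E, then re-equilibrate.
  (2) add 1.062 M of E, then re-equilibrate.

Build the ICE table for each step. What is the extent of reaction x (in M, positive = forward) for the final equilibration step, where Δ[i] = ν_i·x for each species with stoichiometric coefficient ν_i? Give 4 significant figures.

Q₀ = 590.2 vs Keq = 4.6700e-05 ⇒ Q>K, reverse
Step 1:
                  E         M
  Initial   0.02449     3.802
  Change      1.896    -3.793
  Equil       1.921  0.009471
  solve Keq expr → x = -1.896; check Q = 4.6700e-05
Then add 0.7815 M of E.
Step 2:
                  E         M
  Initial     2.702  0.009471
  Change  -8.8043e-04  0.001761
  Equil       2.701   0.01123
  solve Keq expr → x = 8.8043e-04; check Q = 4.6700e-05
Then add 1.062 M of E.
Step 3:
                  E         M
  Initial     3.763   0.01123
  Change  -0.001012  0.002023
  Equil       3.762   0.01326
  solve Keq expr → x = 0.001012; check Q = 4.6700e-05

x = 0.001012 M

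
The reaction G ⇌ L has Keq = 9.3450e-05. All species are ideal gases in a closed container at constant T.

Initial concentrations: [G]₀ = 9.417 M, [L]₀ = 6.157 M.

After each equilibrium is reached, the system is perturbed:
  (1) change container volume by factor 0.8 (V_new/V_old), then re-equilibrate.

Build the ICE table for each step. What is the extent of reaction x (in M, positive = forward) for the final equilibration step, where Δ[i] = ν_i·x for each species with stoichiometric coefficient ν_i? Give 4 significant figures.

x = 0 M

Q₀ = 0.6538 vs Keq = 9.3450e-05 ⇒ Q>K, reverse
Step 1:
                   G          L
  Initial      9.417      6.157
  Change       6.156     -6.156
  Equil        15.57   0.001455
  solve Keq expr → x = -6.156; check Q = 9.3450e-05
Then change container volume by factor 0.8 (V_new/V_old).
Step 2:
                   G          L
  Initial      19.47   0.001819
  Change           0          0
  Equil        19.47   0.001819
  solve Keq expr → x = 0; check Q = 9.3450e-05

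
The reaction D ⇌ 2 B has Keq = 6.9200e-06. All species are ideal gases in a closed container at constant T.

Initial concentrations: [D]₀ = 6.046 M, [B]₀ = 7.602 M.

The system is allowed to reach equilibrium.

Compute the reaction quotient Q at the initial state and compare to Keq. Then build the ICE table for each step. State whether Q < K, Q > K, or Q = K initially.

Q₀ = 9.558 vs Keq = 6.9200e-06 ⇒ Q>K, reverse
Step 1:
                   D          B
  I            6.046      7.602
  C            3.797     -7.594
  E            9.843   0.008253
  solve Keq expr → x = -3.797; check Q = 6.9200e-06

Q₀ = 9.558; Q > K (proceeds reverse)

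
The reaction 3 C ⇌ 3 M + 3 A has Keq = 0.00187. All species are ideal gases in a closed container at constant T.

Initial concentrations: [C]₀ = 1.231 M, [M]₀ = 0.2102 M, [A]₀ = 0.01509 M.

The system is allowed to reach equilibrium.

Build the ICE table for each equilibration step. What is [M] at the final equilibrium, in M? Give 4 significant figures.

[M]_eq = 0.4589 M

Q₀ = 1.7108e-08 vs Keq = 0.00187 ⇒ Q<K, forward
Step 1:
                   C          M          A
  init         1.231     0.2102    0.01509
  Δ          -0.2487     0.2487     0.2487
  eq          0.9823     0.4589     0.2638
  solve Keq expr → x = 0.08289; check Q = 0.00187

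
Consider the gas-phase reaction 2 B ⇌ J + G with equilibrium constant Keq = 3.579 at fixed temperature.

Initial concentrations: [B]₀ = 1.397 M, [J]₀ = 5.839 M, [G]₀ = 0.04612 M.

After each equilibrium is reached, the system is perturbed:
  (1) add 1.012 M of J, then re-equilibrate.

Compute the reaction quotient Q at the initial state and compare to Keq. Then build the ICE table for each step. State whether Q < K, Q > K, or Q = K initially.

Q₀ = 0.138 vs Keq = 3.579 ⇒ Q<K, forward
Step 1:
                   B          J          G
  Initial      1.397      5.839    0.04612
  Change     -0.6167     0.3084     0.3084
  Equil       0.7803      6.147     0.3545
  solve Keq expr → x = 0.3084; check Q = 3.579
Then add 1.012 M of J.
Step 2:
                   B          J          G
  Initial     0.7803      7.159     0.3545
  Change     0.03789   -0.01894   -0.01894
  Equil       0.8182       7.14     0.3355
  solve Keq expr → x = -0.01894; check Q = 3.579

Q₀ = 0.138; Q < K (proceeds forward)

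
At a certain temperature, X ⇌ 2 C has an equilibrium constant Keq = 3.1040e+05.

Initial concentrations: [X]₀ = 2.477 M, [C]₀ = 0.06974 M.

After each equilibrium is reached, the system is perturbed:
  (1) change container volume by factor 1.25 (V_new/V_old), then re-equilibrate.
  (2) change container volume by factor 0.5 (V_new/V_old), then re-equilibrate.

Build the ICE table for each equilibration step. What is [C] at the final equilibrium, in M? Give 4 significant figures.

Q₀ = 0.001964 vs Keq = 3.1040e+05 ⇒ Q<K, forward
Step 1:
                  X         C
  Initial     2.477   0.06974
  Change     -2.477     4.954
  Equil   8.1303e-05     5.024
  solve Keq expr → x = 2.477; check Q = 3.1040e+05
Then change container volume by factor 1.25 (V_new/V_old).
Step 2:
                  X         C
  Initial 6.5042e-05     4.019
  Change  -1.3008e-05 2.6015e-05
  Equil   5.2034e-05     4.019
  solve Keq expr → x = 1.3008e-05; check Q = 3.1040e+05
Then change container volume by factor 0.5 (V_new/V_old).
Step 3:
                  X         C
  Initial 1.0407e-04     8.038
  Change  1.0406e-04 -2.0812e-04
  Equil   2.0813e-04     8.038
  solve Keq expr → x = -1.0406e-04; check Q = 3.1040e+05

[C]_eq = 8.038 M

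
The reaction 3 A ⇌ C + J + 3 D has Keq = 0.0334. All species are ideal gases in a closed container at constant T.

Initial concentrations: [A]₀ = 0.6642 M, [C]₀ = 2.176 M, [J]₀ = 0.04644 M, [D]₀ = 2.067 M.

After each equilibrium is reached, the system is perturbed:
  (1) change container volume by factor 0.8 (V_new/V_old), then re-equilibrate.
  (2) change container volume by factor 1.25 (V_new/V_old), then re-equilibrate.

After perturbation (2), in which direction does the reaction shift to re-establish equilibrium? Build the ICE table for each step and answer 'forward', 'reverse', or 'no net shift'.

Direction: forward

Q₀ = 3.046 vs Keq = 0.0334 ⇒ Q>K, reverse
Step 1:
                    A           C           J           D
  I            0.6642       2.176     0.04644       2.067
  C             0.136    -0.04532    -0.04532      -0.136
  E            0.8002       2.131    0.001115       1.931
  solve Keq expr → x = -0.04532; check Q = 0.0334
Then change container volume by factor 0.8 (V_new/V_old).
Step 2:
                    A           C           J           D
  I                 1       2.663    0.001394       2.414
  C          0.001488 -4.9610e-04 -4.9610e-04   -0.001488
  E             1.002       2.663  8.9811e-04       2.412
  solve Keq expr → x = -4.9610e-04; check Q = 0.0334
Then change container volume by factor 1.25 (V_new/V_old).
Step 3:
                    A           C           J           D
  I            0.8014        2.13  7.1849e-04        1.93
  C         -0.001191  3.9688e-04  3.9688e-04    0.001191
  E            0.8002       2.131    0.001115       1.931
  solve Keq expr → x = 3.9688e-04; check Q = 0.0334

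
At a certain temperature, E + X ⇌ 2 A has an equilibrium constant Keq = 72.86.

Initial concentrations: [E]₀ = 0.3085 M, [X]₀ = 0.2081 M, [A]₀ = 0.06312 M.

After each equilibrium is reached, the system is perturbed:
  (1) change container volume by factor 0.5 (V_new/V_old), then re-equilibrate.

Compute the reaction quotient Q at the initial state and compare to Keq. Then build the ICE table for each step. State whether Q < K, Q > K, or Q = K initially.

Q₀ = 0.06206 vs Keq = 72.86 ⇒ Q<K, forward
Step 1:
                  E         X         A
  init       0.3085    0.2081   0.06312
  Δ         -0.1866   -0.1866    0.3733
  eq         0.1219   0.02145    0.4364
  solve Keq expr → x = 0.1866; check Q = 72.86
Then change container volume by factor 0.5 (V_new/V_old).
Step 2:
                  E         X         A
  init       0.2437    0.0429    0.8728
  Δ               0         0         0
  eq         0.2437    0.0429    0.8728
  solve Keq expr → x = 0; check Q = 72.86

Q₀ = 0.06206; Q < K (proceeds forward)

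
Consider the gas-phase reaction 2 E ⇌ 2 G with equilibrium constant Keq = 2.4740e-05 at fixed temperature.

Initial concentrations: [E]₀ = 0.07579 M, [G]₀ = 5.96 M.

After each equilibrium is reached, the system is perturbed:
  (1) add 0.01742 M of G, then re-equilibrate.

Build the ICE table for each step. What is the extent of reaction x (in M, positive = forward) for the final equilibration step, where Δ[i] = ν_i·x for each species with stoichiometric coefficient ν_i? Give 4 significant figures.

Q₀ = 6184 vs Keq = 2.4740e-05 ⇒ Q>K, reverse
Step 1:
                    E           G
  I           0.07579        5.96
  C              5.93       -5.93
  E             6.006     0.02987
  solve Keq expr → x = -2.965; check Q = 2.4740e-05
Then add 0.01742 M of G.
Step 2:
                    E           G
  I             6.006     0.04729
  C           0.01733    -0.01733
  E             6.023     0.02996
  solve Keq expr → x = -0.008667; check Q = 2.4740e-05

x = -0.008667 M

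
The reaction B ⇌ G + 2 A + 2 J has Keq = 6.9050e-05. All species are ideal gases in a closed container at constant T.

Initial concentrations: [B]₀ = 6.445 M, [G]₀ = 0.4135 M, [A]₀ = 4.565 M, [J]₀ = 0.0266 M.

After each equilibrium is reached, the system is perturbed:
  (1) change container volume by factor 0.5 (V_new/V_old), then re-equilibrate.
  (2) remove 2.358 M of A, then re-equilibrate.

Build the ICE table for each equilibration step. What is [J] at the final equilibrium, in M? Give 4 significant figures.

Q₀ = 9.4601e-04 vs Keq = 6.9050e-05 ⇒ Q>K, reverse
Step 1:
                    B           G           A           J
  init          6.445      0.4135       4.565      0.0266
  Δ          0.009646   -0.009646    -0.01929    -0.01929
  eq            6.455      0.4039       4.546    0.007308
  solve Keq expr → x = -0.009646; check Q = 6.9050e-05
Then change container volume by factor 0.5 (V_new/V_old).
Step 2:
                    B           G           A           J
  init          12.91      0.8077       9.091     0.01462
  Δ          0.005472   -0.005472    -0.01094    -0.01094
  eq            12.91      0.8022        9.08    0.003672
  solve Keq expr → x = -0.005472; check Q = 6.9050e-05
Then remove 2.358 M of A.
Step 3:
                    B           G           A           J
  init          12.91      0.8022       6.722    0.003672
  Δ       -6.4242e-04  6.4242e-04    0.001285    0.001285
  eq            12.91      0.8029       6.724    0.004957
  solve Keq expr → x = 6.4242e-04; check Q = 6.9050e-05

[J]_eq = 0.004957 M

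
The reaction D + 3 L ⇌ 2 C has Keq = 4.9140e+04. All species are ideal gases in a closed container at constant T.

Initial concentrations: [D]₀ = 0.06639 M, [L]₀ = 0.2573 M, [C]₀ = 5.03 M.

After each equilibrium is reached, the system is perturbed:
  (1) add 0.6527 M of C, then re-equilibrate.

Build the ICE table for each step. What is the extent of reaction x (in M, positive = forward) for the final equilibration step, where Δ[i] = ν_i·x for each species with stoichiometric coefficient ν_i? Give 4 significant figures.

Q₀ = 2.2372e+04 vs Keq = 4.9140e+04 ⇒ Q<K, forward
Step 1:
                   D          L          C
  Initial    0.06639     0.2573       5.03
  Change    -0.01407   -0.04221    0.02814
  Equil      0.05232     0.2151      5.058
  solve Keq expr → x = 0.01407; check Q = 4.9140e+04
Then add 0.6527 M of C.
Step 2:
                   D          L          C
  Initial    0.05232     0.2151      5.711
  Change    0.004058    0.01218  -0.008117
  Equil      0.05638     0.2273      5.703
  solve Keq expr → x = -0.004058; check Q = 4.9140e+04

x = -0.004058 M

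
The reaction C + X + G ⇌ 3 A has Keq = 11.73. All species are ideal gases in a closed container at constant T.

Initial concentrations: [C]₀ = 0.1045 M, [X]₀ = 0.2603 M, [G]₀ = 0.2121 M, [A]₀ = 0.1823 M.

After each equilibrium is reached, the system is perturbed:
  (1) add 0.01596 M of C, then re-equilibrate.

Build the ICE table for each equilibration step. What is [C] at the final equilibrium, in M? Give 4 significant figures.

Q₀ = 1.05 vs Keq = 11.73 ⇒ Q<K, forward
Step 1:
                    C           X           G           A
  init         0.1045      0.2603      0.2121      0.1823
  Δ          -0.04068    -0.04068    -0.04068       0.122
  eq          0.06382      0.2196      0.1714      0.3043
  solve Keq expr → x = 0.04068; check Q = 11.73
Then add 0.01596 M of C.
Step 2:
                    C           X           G           A
  init        0.07978      0.2196      0.1714      0.3043
  Δ         -0.004263   -0.004263   -0.004263     0.01279
  eq          0.07552      0.2154      0.1672      0.3171
  solve Keq expr → x = 0.004263; check Q = 11.73

[C]_eq = 0.07552 M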